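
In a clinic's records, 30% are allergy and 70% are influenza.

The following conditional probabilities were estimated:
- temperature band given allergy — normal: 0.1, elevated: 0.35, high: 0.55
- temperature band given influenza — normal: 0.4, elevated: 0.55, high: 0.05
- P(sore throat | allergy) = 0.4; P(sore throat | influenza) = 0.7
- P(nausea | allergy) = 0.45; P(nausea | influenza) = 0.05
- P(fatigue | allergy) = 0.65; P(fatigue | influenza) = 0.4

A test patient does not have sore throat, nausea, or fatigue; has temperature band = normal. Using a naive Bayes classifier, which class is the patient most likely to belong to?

influenza

allergy: 0.3 × 0.1 × (1−0.4) × (1−0.45) × (1−0.65) = 0.003465
influenza: 0.7 × 0.4 × (1−0.7) × (1−0.05) × (1−0.4) = 0.04788
Highest score → influenza.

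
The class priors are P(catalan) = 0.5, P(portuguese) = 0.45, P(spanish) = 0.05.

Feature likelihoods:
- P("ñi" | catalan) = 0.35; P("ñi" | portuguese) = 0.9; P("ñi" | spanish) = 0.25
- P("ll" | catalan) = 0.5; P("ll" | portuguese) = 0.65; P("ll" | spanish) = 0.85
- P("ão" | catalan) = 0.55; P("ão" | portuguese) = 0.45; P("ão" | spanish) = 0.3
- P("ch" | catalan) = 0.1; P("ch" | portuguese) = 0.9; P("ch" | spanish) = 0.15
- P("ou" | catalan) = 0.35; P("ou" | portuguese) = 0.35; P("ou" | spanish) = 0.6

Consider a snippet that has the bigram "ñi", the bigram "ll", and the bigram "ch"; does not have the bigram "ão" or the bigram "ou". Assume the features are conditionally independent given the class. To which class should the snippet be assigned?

portuguese

catalan: 0.5 × 0.35 × 0.5 × (1−0.55) × 0.1 × (1−0.35) = 0.002559375
portuguese: 0.45 × 0.9 × 0.65 × (1−0.45) × 0.9 × (1−0.35) = 0.0847006875
spanish: 0.05 × 0.25 × 0.85 × (1−0.3) × 0.15 × (1−0.6) = 0.00044625
Highest score → portuguese.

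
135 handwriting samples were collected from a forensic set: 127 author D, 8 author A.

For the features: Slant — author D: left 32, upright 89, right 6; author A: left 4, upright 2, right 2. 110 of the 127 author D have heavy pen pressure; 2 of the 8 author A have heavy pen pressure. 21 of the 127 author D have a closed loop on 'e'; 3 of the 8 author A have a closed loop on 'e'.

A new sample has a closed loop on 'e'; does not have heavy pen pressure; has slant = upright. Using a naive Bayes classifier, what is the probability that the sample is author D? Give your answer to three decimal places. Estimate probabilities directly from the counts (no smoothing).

author D: (127/135) × (89/127) × (17/127) × (21/127) ≈ 0.0145921
author A: (8/135) × (2/8) × (6/8) × (3/8) ≈ 0.00416667
P(author D | x) = 0.0145921 / 0.01875877 ≈ 0.778

0.778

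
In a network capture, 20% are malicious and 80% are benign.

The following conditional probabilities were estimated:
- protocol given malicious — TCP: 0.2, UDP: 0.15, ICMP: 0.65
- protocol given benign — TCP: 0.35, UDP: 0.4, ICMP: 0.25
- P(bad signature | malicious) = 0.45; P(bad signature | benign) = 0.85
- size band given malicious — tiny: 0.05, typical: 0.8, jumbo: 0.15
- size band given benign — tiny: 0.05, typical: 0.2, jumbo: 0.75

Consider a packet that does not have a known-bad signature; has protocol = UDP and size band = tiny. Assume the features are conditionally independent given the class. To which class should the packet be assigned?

malicious: 0.2 × 0.15 × (1−0.45) × 0.05 = 0.000825
benign: 0.8 × 0.4 × (1−0.85) × 0.05 = 0.0024
Highest score → benign.

benign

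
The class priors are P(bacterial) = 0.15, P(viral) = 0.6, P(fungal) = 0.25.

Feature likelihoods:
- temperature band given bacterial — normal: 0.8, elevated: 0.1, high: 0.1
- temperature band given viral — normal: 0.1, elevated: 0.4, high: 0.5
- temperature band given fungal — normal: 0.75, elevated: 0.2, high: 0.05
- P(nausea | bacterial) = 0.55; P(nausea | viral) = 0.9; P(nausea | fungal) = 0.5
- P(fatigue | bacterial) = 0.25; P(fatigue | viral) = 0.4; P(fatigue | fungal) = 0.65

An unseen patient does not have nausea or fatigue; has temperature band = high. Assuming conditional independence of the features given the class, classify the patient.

bacterial: 0.15 × 0.1 × (1−0.55) × (1−0.25) = 0.0050625
viral: 0.6 × 0.5 × (1−0.9) × (1−0.4) = 0.018
fungal: 0.25 × 0.05 × (1−0.5) × (1−0.65) = 0.0021875
Highest score → viral.

viral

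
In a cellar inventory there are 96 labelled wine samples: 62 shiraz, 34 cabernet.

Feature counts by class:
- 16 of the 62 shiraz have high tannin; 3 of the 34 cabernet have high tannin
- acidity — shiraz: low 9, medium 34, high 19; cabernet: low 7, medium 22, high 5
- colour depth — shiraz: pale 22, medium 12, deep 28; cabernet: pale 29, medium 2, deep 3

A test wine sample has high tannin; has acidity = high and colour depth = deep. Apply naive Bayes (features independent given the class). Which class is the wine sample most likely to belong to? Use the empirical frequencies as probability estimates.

shiraz

shiraz: (62/96) × (16/62) × (19/62) × (28/62) ≈ 0.0230663
cabernet: (34/96) × (3/34) × (5/34) × (3/34) ≈ 0.000405493
Highest score → shiraz.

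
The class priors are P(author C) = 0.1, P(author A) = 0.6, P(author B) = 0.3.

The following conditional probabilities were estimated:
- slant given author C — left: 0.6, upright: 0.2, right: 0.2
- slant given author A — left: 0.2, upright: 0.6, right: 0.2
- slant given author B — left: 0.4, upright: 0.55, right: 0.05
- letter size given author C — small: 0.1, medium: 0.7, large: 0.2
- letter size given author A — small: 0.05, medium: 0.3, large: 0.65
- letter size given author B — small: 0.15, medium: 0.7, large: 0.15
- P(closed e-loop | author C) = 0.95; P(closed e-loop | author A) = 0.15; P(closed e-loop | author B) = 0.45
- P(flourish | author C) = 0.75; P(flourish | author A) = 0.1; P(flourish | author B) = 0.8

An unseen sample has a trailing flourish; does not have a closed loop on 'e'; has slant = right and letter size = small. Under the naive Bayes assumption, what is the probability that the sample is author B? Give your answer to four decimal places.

0.6286

author C: 0.1 × 0.2 × 0.1 × (1−0.95) × 0.75 = 0.000075
author A: 0.6 × 0.2 × 0.05 × (1−0.15) × 0.1 = 0.00051
author B: 0.3 × 0.05 × 0.15 × (1−0.45) × 0.8 = 0.00099
P(author B | x) = 0.00099 / 0.001575 ≈ 0.6286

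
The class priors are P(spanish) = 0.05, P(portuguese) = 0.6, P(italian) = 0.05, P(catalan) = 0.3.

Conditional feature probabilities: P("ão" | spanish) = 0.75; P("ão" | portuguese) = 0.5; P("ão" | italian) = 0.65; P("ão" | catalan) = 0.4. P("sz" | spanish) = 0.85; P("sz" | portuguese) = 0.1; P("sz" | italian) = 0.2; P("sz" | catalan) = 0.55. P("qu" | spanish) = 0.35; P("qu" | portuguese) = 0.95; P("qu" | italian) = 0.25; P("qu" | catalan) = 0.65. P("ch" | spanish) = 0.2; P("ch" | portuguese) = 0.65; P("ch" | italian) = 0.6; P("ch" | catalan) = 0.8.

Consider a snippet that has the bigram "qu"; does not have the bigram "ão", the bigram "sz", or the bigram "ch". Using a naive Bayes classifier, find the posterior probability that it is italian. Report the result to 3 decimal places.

0.014

spanish: 0.05 × (1−0.75) × (1−0.85) × 0.35 × (1−0.2) = 0.000525
portuguese: 0.6 × (1−0.5) × (1−0.1) × 0.95 × (1−0.65) = 0.089775
italian: 0.05 × (1−0.65) × (1−0.2) × 0.25 × (1−0.6) = 0.0014
catalan: 0.3 × (1−0.4) × (1−0.55) × 0.65 × (1−0.8) = 0.01053
P(italian | x) = 0.0014 / 0.10223 ≈ 0.014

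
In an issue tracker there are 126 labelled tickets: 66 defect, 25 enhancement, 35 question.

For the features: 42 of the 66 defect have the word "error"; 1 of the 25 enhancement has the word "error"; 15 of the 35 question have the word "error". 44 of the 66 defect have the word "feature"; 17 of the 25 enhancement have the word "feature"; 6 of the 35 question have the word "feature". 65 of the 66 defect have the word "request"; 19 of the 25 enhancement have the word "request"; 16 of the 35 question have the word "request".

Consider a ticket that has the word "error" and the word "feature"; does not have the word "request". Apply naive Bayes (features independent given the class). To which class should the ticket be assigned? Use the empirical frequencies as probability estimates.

question

defect: (66/126) × (42/66) × (44/66) × (1/66) ≈ 0.003367
enhancement: (25/126) × (1/25) × (17/25) × (6/25) ≈ 0.00129524
question: (35/126) × (15/35) × (6/35) × (19/35) ≈ 0.0110787
Highest score → question.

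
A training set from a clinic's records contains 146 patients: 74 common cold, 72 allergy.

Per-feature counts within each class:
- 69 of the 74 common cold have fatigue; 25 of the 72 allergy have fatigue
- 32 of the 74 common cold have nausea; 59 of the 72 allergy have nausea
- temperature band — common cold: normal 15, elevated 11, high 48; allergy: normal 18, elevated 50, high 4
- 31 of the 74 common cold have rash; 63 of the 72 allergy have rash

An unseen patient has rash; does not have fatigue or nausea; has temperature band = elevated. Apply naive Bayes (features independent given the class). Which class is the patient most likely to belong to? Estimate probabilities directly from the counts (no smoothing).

common cold: (74/146) × (5/74) × (42/74) × (11/74) × (31/74) ≈ 0.00121039
allergy: (72/146) × (47/72) × (13/72) × (50/72) × (63/72) ≈ 0.0353184
Highest score → allergy.

allergy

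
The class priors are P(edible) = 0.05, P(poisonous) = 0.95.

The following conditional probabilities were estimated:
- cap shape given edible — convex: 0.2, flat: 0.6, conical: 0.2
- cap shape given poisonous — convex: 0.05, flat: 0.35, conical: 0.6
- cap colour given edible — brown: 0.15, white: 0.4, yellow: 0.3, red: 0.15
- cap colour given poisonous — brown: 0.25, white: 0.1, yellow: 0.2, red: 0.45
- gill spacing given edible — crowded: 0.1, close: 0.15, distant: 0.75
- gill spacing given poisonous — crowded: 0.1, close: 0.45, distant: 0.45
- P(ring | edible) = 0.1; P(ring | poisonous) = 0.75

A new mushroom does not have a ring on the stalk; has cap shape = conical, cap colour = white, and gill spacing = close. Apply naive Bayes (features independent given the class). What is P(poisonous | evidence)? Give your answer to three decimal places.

edible: 0.05 × 0.2 × 0.4 × 0.15 × (1−0.1) = 0.00054
poisonous: 0.95 × 0.6 × 0.1 × 0.45 × (1−0.75) = 0.0064125
P(poisonous | x) = 0.0064125 / 0.0069525 ≈ 0.922

0.922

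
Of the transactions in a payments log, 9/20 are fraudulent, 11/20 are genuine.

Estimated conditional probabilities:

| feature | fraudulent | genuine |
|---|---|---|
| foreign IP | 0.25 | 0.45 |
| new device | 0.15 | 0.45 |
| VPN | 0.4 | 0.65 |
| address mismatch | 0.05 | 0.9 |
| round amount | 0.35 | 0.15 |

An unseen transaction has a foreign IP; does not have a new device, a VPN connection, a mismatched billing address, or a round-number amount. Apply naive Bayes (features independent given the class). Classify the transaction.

fraudulent

fraudulent: 0.45 × 0.25 × (1−0.15) × (1−0.4) × (1−0.05) × (1−0.35) = 0.0354290625
genuine: 0.55 × 0.45 × (1−0.45) × (1−0.65) × (1−0.9) × (1−0.15) = 0.00404971875
Highest score → fraudulent.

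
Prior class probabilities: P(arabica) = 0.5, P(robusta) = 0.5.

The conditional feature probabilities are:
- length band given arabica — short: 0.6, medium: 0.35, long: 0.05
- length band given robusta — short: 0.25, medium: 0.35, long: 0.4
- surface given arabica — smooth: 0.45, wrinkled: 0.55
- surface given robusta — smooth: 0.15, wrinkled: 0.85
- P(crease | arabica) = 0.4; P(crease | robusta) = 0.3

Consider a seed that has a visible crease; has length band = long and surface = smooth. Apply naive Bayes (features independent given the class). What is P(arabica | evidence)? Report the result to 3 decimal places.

0.333

arabica: 0.5 × 0.05 × 0.45 × 0.4 = 0.0045
robusta: 0.5 × 0.4 × 0.15 × 0.3 = 0.009
P(arabica | x) = 0.0045 / 0.0135 ≈ 0.333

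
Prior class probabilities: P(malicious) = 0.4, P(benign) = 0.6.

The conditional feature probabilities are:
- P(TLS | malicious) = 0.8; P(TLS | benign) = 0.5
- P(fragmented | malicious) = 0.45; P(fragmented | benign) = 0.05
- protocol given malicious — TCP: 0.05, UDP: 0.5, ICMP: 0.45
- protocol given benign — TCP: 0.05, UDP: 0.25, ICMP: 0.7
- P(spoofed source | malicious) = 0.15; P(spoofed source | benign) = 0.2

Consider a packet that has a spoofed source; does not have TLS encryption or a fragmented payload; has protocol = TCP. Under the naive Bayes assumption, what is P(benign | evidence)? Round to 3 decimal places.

malicious: 0.4 × (1−0.8) × (1−0.45) × 0.05 × 0.15 = 0.00033
benign: 0.6 × (1−0.5) × (1−0.05) × 0.05 × 0.2 = 0.00285
P(benign | x) = 0.00285 / 0.00318 ≈ 0.896

0.896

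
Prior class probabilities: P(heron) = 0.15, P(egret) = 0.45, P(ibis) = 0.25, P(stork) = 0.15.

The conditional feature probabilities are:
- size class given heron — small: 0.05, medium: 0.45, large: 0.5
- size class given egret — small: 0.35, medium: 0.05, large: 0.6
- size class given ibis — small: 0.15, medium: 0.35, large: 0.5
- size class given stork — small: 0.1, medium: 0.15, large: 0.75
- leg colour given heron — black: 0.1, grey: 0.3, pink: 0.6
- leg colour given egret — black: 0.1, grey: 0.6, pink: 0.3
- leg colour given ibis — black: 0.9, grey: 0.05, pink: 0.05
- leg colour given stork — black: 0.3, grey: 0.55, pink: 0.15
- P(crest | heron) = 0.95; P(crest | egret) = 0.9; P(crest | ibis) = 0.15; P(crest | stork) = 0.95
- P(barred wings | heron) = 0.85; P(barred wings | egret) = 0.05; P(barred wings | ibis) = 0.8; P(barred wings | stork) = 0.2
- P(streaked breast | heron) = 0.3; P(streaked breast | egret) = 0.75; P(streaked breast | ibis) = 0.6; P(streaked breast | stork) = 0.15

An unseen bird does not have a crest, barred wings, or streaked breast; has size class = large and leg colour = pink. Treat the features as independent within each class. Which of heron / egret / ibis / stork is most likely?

heron: 0.15 × 0.5 × 0.6 × (1−0.95) × (1−0.85) × (1−0.3) = 0.00023625
egret: 0.45 × 0.6 × 0.3 × (1−0.9) × (1−0.05) × (1−0.75) = 0.00192375
ibis: 0.25 × 0.5 × 0.05 × (1−0.15) × (1−0.8) × (1−0.6) = 0.000425
stork: 0.15 × 0.75 × 0.15 × (1−0.95) × (1−0.2) × (1−0.15) = 0.00057375
Highest score → egret.

egret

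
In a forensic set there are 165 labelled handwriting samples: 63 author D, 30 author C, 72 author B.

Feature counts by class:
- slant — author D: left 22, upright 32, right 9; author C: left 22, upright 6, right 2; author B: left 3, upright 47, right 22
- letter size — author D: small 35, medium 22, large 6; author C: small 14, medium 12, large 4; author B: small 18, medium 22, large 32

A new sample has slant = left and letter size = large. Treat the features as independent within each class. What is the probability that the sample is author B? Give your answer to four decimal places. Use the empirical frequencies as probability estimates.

0.2096

author D: (63/165) × (22/63) × (6/63) ≈ 0.0126984
author C: (30/165) × (22/30) × (4/30) ≈ 0.0177778
author B: (72/165) × (3/72) × (32/72) ≈ 0.00808081
P(author B | x) = 0.00808081 / 0.03855701 ≈ 0.2096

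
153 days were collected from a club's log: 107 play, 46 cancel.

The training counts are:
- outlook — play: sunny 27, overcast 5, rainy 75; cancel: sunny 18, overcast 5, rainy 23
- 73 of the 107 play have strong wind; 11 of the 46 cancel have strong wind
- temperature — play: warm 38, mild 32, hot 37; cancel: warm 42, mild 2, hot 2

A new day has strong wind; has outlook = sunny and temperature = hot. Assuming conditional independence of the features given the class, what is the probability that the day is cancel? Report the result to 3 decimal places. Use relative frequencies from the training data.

play: (107/153) × (27/107) × (73/107) × (37/107) ≈ 0.0416322
cancel: (46/153) × (18/46) × (11/46) × (2/46) ≈ 0.00122317
P(cancel | x) = 0.00122317 / 0.04285537 ≈ 0.029

0.029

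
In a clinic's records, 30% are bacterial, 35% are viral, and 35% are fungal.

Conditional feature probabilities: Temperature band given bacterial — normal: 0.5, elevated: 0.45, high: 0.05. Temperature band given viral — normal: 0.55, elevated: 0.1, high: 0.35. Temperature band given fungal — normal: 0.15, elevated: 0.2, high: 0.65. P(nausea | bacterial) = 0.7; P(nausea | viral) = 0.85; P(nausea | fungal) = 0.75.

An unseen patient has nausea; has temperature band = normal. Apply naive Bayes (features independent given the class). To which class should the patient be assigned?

viral

bacterial: 0.3 × 0.5 × 0.7 = 0.105
viral: 0.35 × 0.55 × 0.85 = 0.163625
fungal: 0.35 × 0.15 × 0.75 = 0.039375
Highest score → viral.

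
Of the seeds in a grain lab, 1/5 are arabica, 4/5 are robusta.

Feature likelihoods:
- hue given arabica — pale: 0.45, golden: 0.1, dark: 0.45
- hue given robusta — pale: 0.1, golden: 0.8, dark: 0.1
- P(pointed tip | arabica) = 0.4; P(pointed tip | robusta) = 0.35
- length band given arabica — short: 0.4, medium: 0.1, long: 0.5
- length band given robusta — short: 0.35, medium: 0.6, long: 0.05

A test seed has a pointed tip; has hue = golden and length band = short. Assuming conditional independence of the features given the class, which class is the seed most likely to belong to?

robusta

arabica: 0.2 × 0.1 × 0.4 × 0.4 = 0.0032
robusta: 0.8 × 0.8 × 0.35 × 0.35 = 0.0784
Highest score → robusta.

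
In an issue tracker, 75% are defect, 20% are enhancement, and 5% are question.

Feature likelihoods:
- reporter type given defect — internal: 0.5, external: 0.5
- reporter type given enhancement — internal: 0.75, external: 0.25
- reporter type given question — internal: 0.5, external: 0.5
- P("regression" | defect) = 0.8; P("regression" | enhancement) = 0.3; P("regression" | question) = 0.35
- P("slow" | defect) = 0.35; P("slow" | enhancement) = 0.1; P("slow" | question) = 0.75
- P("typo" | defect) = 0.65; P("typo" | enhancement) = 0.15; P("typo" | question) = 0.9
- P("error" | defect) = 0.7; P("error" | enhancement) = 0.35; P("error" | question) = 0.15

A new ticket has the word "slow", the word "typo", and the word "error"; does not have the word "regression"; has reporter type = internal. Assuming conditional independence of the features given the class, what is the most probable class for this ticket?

defect: 0.75 × 0.5 × (1−0.8) × 0.35 × 0.65 × 0.7 = 0.01194375
enhancement: 0.2 × 0.75 × (1−0.3) × 0.1 × 0.15 × 0.35 = 0.00055125
question: 0.05 × 0.5 × (1−0.35) × 0.75 × 0.9 × 0.15 = 0.0016453125
Highest score → defect.

defect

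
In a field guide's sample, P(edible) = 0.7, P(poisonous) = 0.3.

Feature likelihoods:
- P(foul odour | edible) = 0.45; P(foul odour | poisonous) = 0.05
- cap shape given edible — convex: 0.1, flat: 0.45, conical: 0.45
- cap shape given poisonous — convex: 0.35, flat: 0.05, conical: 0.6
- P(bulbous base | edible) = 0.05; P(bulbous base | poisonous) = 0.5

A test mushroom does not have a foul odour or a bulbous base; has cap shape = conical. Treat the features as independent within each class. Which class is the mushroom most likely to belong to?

edible: 0.7 × (1−0.45) × 0.45 × (1−0.05) = 0.1645875
poisonous: 0.3 × (1−0.05) × 0.6 × (1−0.5) = 0.0855
Highest score → edible.

edible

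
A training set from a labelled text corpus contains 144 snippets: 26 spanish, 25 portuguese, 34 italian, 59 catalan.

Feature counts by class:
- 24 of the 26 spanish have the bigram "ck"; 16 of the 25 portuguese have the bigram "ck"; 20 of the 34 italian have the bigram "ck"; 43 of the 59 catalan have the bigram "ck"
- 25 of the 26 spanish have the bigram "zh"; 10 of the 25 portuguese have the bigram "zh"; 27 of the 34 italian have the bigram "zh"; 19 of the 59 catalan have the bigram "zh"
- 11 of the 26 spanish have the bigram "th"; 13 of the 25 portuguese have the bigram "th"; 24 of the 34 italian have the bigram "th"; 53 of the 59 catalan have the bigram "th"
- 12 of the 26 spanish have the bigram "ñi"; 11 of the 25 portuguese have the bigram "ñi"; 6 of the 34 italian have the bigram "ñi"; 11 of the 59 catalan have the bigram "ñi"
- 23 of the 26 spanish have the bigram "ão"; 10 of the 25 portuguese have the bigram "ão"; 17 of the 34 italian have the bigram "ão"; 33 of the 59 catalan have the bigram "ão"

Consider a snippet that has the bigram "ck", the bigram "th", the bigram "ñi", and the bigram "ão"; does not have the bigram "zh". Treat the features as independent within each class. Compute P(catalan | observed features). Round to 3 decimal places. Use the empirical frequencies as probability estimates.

spanish: (26/144) × (24/26) × (1/26) × (11/26) × (12/26) × (23/26) ≈ 0.00110728
portuguese: (25/144) × (16/25) × (15/25) × (13/25) × (11/25) × (10/25) ≈ 0.00610133
italian: (34/144) × (20/34) × (7/34) × (24/34) × (6/34) × (17/34) ≈ 0.00178099
catalan: (59/144) × (43/59) × (40/59) × (53/59) × (11/59) × (33/59) ≈ 0.0189645
P(catalan | x) = 0.0189645 / 0.0279541 ≈ 0.678

0.678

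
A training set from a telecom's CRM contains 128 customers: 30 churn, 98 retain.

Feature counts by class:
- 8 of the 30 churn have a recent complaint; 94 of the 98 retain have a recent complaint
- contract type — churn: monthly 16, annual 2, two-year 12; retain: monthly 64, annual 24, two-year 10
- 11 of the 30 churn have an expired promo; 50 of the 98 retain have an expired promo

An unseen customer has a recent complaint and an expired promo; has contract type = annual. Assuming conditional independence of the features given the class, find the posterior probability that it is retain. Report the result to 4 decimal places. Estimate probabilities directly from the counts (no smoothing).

churn: (30/128) × (8/30) × (2/30) × (11/30) ≈ 0.00152778
retain: (98/128) × (94/98) × (24/98) × (50/98) ≈ 0.0917586
P(retain | x) = 0.0917586 / 0.09328638 ≈ 0.9836

0.9836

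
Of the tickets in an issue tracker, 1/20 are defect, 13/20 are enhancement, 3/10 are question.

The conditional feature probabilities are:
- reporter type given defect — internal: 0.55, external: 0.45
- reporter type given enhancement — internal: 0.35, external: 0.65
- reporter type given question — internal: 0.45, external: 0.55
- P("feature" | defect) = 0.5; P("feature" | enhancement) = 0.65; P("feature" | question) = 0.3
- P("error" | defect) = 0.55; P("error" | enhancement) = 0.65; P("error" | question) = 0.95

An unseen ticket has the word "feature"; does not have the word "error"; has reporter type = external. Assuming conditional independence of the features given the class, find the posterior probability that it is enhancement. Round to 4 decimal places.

defect: 0.05 × 0.45 × 0.5 × (1−0.55) = 0.0050625
enhancement: 0.65 × 0.65 × 0.65 × (1−0.65) = 0.09611875
question: 0.3 × 0.55 × 0.3 × (1−0.95) = 0.002475
P(enhancement | x) = 0.09611875 / 0.10365625 ≈ 0.9273

0.9273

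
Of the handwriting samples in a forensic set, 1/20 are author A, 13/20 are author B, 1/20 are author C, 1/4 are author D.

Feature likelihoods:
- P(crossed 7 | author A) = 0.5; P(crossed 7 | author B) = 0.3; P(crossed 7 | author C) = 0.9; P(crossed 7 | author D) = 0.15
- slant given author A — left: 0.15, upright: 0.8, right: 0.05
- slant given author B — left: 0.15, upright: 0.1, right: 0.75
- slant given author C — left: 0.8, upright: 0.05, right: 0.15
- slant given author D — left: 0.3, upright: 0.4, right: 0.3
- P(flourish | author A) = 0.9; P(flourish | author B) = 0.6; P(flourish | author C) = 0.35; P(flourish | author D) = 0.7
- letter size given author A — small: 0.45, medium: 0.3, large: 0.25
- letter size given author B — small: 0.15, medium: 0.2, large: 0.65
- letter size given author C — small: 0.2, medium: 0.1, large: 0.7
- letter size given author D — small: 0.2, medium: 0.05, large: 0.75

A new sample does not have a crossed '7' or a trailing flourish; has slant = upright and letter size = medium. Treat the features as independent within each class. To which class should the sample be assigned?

author B

author A: 0.05 × (1−0.5) × 0.8 × (1−0.9) × 0.3 = 0.0006
author B: 0.65 × (1−0.3) × 0.1 × (1−0.6) × 0.2 = 0.00364
author C: 0.05 × (1−0.9) × 0.05 × (1−0.35) × 0.1 = 0.00001625
author D: 0.25 × (1−0.15) × 0.4 × (1−0.7) × 0.05 = 0.001275
Highest score → author B.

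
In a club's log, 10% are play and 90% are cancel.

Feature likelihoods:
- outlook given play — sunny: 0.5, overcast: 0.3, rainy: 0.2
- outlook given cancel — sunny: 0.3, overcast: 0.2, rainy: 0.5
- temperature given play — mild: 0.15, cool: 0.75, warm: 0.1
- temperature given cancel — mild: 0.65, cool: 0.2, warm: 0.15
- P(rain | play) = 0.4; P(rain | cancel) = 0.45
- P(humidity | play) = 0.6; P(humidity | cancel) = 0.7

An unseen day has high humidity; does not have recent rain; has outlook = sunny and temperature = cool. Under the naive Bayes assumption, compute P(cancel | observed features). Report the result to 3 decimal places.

play: 0.1 × 0.5 × 0.75 × (1−0.4) × 0.6 = 0.0135
cancel: 0.9 × 0.3 × 0.2 × (1−0.45) × 0.7 = 0.02079
P(cancel | x) = 0.02079 / 0.03429 ≈ 0.606

0.606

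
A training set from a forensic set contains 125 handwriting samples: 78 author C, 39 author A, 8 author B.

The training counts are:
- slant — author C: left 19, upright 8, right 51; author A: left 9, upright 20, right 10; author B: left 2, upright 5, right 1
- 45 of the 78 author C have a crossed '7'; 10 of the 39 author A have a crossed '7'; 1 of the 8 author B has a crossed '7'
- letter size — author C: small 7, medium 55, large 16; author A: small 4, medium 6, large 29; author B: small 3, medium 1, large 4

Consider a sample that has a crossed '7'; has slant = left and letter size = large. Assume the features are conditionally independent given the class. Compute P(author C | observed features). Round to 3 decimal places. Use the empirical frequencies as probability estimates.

0.550

author C: (78/125) × (19/78) × (45/78) × (16/78) ≈ 0.0179882
author A: (39/125) × (9/39) × (10/39) × (29/39) ≈ 0.0137278
author B: (8/125) × (2/8) × (1/8) × (4/8) = 0.001
P(author C | x) = 0.0179882 / 0.032716 ≈ 0.550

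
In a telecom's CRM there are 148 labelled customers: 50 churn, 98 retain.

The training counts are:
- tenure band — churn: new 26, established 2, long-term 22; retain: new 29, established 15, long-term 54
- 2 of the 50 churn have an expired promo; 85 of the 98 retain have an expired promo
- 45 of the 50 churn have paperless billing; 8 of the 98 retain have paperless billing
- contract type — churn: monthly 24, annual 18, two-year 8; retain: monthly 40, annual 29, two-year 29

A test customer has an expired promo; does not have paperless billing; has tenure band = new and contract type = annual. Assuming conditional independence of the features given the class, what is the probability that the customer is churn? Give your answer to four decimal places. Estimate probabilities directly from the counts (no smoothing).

0.0054

churn: (50/148) × (26/50) × (2/50) × (5/50) × (18/50) ≈ 0.000252973
retain: (98/148) × (29/98) × (85/98) × (90/98) × (29/98) ≈ 0.0461868
P(churn | x) = 0.000252973 / 0.046439773 ≈ 0.0054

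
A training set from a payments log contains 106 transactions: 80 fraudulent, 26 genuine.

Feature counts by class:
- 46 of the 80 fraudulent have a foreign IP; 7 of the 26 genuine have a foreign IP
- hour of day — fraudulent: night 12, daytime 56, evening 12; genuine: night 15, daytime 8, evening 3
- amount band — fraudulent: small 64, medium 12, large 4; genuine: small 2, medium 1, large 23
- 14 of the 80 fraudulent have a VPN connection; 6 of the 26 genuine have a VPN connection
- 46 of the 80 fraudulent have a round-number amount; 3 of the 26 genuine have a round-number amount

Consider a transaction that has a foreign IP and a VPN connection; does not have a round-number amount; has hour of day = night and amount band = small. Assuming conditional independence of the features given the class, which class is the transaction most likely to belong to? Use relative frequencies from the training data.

fraudulent: (80/106) × (46/80) × (12/80) × (64/80) × (14/80) × (34/80) ≈ 0.00387311
genuine: (26/106) × (7/26) × (15/26) × (2/26) × (6/26) × (23/26) ≈ 0.000598273
Highest score → fraudulent.

fraudulent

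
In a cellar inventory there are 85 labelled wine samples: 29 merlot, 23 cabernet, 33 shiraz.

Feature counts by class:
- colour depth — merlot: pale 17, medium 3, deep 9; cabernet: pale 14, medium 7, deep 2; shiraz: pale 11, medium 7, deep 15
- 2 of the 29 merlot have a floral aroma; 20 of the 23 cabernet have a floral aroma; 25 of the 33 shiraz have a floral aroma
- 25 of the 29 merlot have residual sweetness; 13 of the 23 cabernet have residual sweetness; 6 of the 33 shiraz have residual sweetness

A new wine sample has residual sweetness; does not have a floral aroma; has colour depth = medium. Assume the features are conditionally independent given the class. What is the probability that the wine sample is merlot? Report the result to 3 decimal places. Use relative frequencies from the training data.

0.745

merlot: (29/85) × (3/29) × (27/29) × (25/29) ≈ 0.0283276
cabernet: (23/85) × (7/23) × (3/23) × (13/23) ≈ 0.00607139
shiraz: (33/85) × (7/33) × (8/33) × (6/33) ≈ 0.00362988
P(merlot | x) = 0.0283276 / 0.03802887 ≈ 0.745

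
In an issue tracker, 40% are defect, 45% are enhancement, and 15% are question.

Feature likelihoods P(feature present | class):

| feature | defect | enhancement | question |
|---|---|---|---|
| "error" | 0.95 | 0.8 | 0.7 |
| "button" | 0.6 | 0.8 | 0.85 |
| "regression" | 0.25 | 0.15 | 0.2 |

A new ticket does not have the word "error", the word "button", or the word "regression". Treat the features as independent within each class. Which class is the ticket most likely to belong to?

defect: 0.4 × (1−0.95) × (1−0.6) × (1−0.25) = 0.006
enhancement: 0.45 × (1−0.8) × (1−0.8) × (1−0.15) = 0.0153
question: 0.15 × (1−0.7) × (1−0.85) × (1−0.2) = 0.0054
Highest score → enhancement.

enhancement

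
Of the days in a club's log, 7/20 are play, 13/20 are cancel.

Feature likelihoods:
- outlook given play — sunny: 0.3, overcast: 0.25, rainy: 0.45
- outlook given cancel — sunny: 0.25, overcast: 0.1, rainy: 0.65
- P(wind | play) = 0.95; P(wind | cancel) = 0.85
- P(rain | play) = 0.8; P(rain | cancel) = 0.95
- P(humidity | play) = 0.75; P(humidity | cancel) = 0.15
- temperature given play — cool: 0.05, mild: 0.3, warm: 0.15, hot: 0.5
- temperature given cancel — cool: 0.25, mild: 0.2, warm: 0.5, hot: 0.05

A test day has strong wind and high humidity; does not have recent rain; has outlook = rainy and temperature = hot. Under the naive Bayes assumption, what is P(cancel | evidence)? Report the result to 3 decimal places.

0.012

play: 0.35 × 0.45 × 0.95 × (1−0.8) × 0.75 × 0.5 = 0.011221875
cancel: 0.65 × 0.65 × 0.85 × (1−0.95) × 0.15 × 0.05 = 0.000134671875
P(cancel | x) = 0.000134671875 / 0.011356546875 ≈ 0.012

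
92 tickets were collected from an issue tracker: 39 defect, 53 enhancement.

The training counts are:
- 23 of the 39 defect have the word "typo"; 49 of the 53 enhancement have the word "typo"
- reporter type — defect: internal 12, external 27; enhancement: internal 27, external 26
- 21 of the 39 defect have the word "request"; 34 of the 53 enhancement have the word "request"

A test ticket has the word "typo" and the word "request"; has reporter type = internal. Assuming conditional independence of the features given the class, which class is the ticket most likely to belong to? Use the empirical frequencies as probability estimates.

defect: (39/92) × (23/39) × (12/39) × (21/39) ≈ 0.0414201
enhancement: (53/92) × (49/53) × (27/53) × (34/53) ≈ 0.17406
Highest score → enhancement.

enhancement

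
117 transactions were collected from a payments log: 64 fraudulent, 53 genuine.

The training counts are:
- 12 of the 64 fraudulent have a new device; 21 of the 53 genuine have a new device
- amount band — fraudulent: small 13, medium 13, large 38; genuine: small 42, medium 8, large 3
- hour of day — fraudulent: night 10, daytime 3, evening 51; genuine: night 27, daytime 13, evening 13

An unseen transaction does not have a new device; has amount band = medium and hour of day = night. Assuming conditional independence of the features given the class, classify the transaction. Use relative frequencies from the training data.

genuine

fraudulent: (64/117) × (52/64) × (13/64) × (10/64) ≈ 0.0141059
genuine: (53/117) × (32/53) × (8/53) × (27/53) ≈ 0.0210313
Highest score → genuine.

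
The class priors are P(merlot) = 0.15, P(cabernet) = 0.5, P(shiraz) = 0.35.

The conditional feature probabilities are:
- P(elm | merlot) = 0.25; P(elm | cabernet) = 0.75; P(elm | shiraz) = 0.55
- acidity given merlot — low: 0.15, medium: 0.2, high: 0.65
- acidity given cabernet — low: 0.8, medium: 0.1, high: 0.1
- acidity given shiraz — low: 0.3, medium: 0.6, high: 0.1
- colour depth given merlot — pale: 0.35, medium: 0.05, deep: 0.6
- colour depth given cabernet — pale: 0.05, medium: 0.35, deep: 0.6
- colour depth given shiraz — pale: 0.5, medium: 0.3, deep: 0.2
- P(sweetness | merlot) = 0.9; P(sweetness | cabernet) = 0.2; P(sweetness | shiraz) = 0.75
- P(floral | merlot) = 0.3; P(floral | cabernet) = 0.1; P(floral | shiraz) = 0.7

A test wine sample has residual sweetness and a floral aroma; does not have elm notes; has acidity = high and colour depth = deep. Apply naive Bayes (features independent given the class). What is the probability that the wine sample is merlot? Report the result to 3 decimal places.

merlot: 0.15 × (1−0.25) × 0.65 × 0.6 × 0.9 × 0.3 = 0.01184625
cabernet: 0.5 × (1−0.75) × 0.1 × 0.6 × 0.2 × 0.1 = 0.00015
shiraz: 0.35 × (1−0.55) × 0.1 × 0.2 × 0.75 × 0.7 = 0.00165375
P(merlot | x) = 0.01184625 / 0.01365 ≈ 0.868

0.868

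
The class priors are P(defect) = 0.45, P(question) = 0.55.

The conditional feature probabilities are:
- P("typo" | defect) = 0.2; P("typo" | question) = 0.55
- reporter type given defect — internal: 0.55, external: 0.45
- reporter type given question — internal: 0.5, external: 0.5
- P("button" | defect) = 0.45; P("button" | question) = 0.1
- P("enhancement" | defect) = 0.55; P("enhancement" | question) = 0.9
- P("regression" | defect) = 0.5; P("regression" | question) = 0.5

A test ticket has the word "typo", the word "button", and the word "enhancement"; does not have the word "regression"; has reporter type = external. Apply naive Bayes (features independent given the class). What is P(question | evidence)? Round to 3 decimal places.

0.576

defect: 0.45 × 0.2 × 0.45 × 0.45 × 0.55 × (1−0.5) = 0.005011875
question: 0.55 × 0.55 × 0.5 × 0.1 × 0.9 × (1−0.5) = 0.00680625
P(question | x) = 0.00680625 / 0.011818125 ≈ 0.576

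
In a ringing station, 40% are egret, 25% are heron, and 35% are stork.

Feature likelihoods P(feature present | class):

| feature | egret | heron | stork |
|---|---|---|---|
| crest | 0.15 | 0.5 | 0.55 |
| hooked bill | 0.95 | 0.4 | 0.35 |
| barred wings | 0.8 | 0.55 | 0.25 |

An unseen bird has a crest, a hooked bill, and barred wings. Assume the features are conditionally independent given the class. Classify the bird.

egret: 0.4 × 0.15 × 0.95 × 0.8 = 0.0456
heron: 0.25 × 0.5 × 0.4 × 0.55 = 0.0275
stork: 0.35 × 0.55 × 0.35 × 0.25 = 0.01684375
Highest score → egret.

egret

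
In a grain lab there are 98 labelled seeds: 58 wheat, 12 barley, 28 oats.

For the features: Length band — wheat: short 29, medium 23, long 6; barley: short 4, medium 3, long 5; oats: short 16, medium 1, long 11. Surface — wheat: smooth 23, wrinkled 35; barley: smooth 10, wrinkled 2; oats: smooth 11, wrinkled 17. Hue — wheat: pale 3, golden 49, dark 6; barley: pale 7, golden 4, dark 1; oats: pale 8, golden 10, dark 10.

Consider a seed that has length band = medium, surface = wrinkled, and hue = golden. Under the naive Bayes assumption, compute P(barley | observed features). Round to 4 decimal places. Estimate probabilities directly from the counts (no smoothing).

wheat: (58/98) × (23/58) × (35/58) × (49/58) ≈ 0.119649
barley: (12/98) × (3/12) × (2/12) × (4/12) ≈ 0.00170068
oats: (28/98) × (1/28) × (17/28) × (10/28) ≈ 0.00221262
P(barley | x) = 0.00170068 / 0.1235623 ≈ 0.0138

0.0138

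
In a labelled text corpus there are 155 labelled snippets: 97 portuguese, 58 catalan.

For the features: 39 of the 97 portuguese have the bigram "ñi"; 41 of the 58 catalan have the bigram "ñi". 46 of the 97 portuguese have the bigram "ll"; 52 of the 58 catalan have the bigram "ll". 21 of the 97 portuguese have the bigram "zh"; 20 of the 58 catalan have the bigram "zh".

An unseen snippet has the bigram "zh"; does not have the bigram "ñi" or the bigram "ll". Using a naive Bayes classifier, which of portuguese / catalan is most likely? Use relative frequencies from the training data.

portuguese

portuguese: (97/155) × (58/97) × (51/97) × (21/97) ≈ 0.0425934
catalan: (58/155) × (17/58) × (6/58) × (20/58) ≈ 0.00391239
Highest score → portuguese.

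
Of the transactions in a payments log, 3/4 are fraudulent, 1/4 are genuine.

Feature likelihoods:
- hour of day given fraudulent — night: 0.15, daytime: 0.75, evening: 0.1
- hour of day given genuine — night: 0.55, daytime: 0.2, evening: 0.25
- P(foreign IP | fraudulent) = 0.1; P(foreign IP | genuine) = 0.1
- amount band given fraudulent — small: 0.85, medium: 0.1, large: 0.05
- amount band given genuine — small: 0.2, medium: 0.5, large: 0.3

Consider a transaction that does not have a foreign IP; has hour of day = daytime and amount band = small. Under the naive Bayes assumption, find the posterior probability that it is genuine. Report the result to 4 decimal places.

fraudulent: 0.75 × 0.75 × (1−0.1) × 0.85 = 0.4303125
genuine: 0.25 × 0.2 × (1−0.1) × 0.2 = 0.009
P(genuine | x) = 0.009 / 0.4393125 ≈ 0.0205

0.0205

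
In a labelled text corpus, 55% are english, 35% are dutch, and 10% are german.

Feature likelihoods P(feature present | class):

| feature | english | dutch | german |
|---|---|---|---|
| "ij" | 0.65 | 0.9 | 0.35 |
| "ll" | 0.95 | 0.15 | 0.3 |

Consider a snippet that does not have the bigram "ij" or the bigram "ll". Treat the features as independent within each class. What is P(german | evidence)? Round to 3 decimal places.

english: 0.55 × (1−0.65) × (1−0.95) = 0.009625
dutch: 0.35 × (1−0.9) × (1−0.15) = 0.02975
german: 0.1 × (1−0.35) × (1−0.3) = 0.0455
P(german | x) = 0.0455 / 0.084875 ≈ 0.536

0.536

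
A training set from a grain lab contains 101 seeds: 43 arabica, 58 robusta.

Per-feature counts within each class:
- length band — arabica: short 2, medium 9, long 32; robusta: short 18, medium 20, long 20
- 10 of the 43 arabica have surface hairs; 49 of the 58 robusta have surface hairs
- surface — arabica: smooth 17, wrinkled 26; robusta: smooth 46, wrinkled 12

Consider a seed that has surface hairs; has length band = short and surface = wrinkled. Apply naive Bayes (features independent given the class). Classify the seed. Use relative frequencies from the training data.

arabica: (43/101) × (2/43) × (10/43) × (26/43) ≈ 0.00278449
robusta: (58/101) × (18/58) × (49/58) × (12/58) ≈ 0.031151
Highest score → robusta.

robusta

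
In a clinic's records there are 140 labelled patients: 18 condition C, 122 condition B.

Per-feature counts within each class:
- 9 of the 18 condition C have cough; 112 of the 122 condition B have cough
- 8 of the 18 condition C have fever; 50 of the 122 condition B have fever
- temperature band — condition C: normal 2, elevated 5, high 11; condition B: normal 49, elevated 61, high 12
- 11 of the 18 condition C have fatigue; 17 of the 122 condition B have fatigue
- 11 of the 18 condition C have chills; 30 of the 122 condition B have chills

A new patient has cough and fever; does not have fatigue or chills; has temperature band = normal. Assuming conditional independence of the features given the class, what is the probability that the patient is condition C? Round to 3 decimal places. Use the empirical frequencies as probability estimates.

condition C: (18/140) × (9/18) × (8/18) × (2/18) × (7/18) × (7/18) ≈ 0.00048011
condition B: (122/140) × (112/122) × (50/122) × (49/122) × (105/122) × (92/122) ≈ 0.0854661
P(condition C | x) = 0.00048011 / 0.08594621 ≈ 0.006

0.006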